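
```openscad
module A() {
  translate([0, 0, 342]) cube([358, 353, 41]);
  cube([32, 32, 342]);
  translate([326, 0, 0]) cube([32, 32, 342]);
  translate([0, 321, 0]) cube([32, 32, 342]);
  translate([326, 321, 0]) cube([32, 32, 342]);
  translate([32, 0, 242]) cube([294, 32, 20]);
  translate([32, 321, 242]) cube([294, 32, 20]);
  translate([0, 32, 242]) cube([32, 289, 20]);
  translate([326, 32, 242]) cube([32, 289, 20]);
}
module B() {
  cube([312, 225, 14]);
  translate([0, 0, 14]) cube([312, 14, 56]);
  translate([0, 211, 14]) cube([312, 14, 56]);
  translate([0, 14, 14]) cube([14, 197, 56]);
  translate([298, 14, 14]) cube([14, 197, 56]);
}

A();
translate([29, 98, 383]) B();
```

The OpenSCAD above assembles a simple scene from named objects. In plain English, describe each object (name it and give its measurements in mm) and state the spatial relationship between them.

A is a four-legged stool. The seat is 358×353 mm, 41 mm thick, top at z = 383 mm. It stands on four square legs, each 32×32 mm in cross-section, from z = 0 to the seat underside, each flush with a corner of the seat. Four stretchers, 32 mm wide and 20 mm tall, connect adjacent legs with their undersides at z = 242 mm, each running between the inner faces of the legs it joins and aligned with the legs' outer faces on the other axis.

B is an open-topped rectangular box: outside dimensions 312×225×70 mm, with a uniform wall and base thickness of 14 mm. The base is a full 312×225 slab on the floor; four walls sit on top of the base. The front and back walls (the −y and +y sides) span the full width; the two side walls fit between them.

The open box is on top of the stool.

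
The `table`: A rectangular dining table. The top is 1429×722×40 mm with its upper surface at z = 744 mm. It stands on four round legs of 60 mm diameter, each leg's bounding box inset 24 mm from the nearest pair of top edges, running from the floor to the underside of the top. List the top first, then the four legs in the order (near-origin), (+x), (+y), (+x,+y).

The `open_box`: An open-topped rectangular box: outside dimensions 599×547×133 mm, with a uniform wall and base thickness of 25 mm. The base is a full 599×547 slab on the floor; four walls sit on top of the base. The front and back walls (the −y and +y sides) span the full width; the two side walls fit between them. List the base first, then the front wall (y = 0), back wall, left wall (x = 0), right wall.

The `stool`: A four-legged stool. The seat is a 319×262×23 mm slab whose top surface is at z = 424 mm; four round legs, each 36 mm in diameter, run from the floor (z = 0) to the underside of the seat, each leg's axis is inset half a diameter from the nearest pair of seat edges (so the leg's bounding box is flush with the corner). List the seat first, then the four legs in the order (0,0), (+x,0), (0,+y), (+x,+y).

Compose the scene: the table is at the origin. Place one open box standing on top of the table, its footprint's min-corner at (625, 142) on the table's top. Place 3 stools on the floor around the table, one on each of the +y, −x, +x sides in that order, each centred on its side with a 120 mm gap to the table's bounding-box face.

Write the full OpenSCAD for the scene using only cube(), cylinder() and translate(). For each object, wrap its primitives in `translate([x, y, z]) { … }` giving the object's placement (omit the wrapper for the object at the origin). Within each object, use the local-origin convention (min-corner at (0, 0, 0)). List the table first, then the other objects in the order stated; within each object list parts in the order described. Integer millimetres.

translate([0, 0, 704]) cube([1429, 722, 40]);
translate([54, 54, 0]) cylinder(h = 704, r = 30);
translate([1375, 54, 0]) cylinder(h = 704, r = 30);
translate([54, 668, 0]) cylinder(h = 704, r = 30);
translate([1375, 668, 0]) cylinder(h = 704, r = 30);
translate([625, 142, 744]) {
  cube([599, 547, 25]);
  translate([0, 0, 25]) cube([599, 25, 108]);
  translate([0, 522, 25]) cube([599, 25, 108]);
  translate([0, 25, 25]) cube([25, 497, 108]);
  translate([574, 25, 25]) cube([25, 497, 108]);
}
translate([555, 842, 0]) {
  translate([0, 0, 401]) cube([319, 262, 23]);
  translate([18, 18, 0]) cylinder(h = 401, r = 18);
  translate([301, 18, 0]) cylinder(h = 401, r = 18);
  translate([18, 244, 0]) cylinder(h = 401, r = 18);
  translate([301, 244, 0]) cylinder(h = 401, r = 18);
}
translate([-439, 230, 0]) {
  translate([0, 0, 401]) cube([319, 262, 23]);
  translate([18, 18, 0]) cylinder(h = 401, r = 18);
  translate([301, 18, 0]) cylinder(h = 401, r = 18);
  translate([18, 244, 0]) cylinder(h = 401, r = 18);
  translate([301, 244, 0]) cylinder(h = 401, r = 18);
}
translate([1549, 230, 0]) {
  translate([0, 0, 401]) cube([319, 262, 23]);
  translate([18, 18, 0]) cylinder(h = 401, r = 18);
  translate([301, 18, 0]) cylinder(h = 401, r = 18);
  translate([18, 244, 0]) cylinder(h = 401, r = 18);
  translate([301, 244, 0]) cylinder(h = 401, r = 18);
}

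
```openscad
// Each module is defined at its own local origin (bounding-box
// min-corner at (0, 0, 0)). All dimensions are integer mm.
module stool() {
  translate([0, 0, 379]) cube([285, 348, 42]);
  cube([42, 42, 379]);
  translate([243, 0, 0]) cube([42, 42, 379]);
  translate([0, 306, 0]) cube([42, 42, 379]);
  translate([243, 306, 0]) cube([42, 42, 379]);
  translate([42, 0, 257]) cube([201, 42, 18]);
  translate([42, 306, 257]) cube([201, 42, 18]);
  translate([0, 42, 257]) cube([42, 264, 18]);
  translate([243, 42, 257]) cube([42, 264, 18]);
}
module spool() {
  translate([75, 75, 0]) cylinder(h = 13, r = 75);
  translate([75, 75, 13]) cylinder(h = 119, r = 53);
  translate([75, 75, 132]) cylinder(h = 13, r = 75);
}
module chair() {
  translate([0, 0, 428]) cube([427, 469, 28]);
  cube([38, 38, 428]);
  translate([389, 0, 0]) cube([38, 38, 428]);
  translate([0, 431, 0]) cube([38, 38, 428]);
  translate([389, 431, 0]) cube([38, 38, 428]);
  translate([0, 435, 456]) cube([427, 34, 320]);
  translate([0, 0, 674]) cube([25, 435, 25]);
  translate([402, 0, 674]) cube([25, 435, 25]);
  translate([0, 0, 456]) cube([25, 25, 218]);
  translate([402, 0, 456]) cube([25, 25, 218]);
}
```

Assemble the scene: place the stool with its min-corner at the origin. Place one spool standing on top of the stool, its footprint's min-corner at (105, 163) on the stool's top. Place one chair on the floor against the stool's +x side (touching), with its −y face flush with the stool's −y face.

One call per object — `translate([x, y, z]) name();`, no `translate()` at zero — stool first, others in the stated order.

stool();
translate([105, 163, 421]) spool();
translate([285, 0, 0]) chair();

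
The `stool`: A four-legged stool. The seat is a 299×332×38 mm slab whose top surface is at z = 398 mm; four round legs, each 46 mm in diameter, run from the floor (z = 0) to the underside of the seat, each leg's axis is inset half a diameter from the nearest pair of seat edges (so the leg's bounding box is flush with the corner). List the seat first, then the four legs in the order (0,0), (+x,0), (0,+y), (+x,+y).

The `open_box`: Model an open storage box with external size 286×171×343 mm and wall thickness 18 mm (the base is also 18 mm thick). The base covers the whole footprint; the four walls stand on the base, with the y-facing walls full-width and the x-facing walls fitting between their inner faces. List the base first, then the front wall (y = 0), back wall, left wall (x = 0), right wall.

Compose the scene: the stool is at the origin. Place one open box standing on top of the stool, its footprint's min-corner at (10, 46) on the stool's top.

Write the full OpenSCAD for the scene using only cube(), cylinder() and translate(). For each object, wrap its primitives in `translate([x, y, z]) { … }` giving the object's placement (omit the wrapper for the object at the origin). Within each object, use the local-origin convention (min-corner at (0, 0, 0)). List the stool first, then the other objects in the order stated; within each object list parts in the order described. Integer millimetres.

translate([0, 0, 360]) cube([299, 332, 38]);
translate([23, 23, 0]) cylinder(h = 360, r = 23);
translate([276, 23, 0]) cylinder(h = 360, r = 23);
translate([23, 309, 0]) cylinder(h = 360, r = 23);
translate([276, 309, 0]) cylinder(h = 360, r = 23);
translate([10, 46, 398]) {
  cube([286, 171, 18]);
  translate([0, 0, 18]) cube([286, 18, 325]);
  translate([0, 153, 18]) cube([286, 18, 325]);
  translate([0, 18, 18]) cube([18, 135, 325]);
  translate([268, 18, 18]) cube([18, 135, 325]);
}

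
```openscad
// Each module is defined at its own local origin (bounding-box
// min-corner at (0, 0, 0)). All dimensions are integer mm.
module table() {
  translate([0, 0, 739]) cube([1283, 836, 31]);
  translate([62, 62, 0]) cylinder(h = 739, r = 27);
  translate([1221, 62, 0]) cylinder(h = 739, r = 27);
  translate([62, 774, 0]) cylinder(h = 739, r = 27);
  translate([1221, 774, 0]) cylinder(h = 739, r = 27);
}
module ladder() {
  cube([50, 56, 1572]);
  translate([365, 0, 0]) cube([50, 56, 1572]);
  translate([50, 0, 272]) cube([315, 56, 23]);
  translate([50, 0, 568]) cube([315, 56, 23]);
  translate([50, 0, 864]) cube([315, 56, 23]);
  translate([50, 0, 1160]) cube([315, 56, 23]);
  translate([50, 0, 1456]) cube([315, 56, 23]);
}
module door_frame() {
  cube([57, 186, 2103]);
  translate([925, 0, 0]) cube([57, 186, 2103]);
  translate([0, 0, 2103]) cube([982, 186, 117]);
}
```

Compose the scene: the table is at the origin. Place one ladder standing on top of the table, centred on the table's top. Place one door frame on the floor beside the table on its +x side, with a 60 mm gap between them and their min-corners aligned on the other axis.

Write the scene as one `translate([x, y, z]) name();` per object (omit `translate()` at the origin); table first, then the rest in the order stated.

table();
translate([434, 390, 770]) ladder();
translate([1343, 0, 0]) door_frame();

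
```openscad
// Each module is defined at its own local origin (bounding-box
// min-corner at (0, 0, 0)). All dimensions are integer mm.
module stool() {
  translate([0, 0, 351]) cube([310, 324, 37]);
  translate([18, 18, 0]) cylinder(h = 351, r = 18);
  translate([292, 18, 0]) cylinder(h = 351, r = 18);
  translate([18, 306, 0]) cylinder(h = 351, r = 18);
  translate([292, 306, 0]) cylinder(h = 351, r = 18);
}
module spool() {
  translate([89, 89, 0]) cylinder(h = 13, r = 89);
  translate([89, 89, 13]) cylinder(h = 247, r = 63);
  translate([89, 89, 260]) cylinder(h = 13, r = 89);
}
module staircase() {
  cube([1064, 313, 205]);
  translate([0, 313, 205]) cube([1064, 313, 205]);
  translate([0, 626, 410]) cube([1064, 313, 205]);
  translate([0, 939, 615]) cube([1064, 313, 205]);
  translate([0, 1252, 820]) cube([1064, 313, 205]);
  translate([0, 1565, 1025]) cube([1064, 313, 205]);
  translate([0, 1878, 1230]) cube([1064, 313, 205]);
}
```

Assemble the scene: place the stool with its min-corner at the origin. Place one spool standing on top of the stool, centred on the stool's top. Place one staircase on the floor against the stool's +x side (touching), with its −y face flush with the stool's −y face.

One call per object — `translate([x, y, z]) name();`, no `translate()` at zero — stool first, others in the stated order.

stool();
translate([66, 73, 388]) spool();
translate([310, 0, 0]) staircase();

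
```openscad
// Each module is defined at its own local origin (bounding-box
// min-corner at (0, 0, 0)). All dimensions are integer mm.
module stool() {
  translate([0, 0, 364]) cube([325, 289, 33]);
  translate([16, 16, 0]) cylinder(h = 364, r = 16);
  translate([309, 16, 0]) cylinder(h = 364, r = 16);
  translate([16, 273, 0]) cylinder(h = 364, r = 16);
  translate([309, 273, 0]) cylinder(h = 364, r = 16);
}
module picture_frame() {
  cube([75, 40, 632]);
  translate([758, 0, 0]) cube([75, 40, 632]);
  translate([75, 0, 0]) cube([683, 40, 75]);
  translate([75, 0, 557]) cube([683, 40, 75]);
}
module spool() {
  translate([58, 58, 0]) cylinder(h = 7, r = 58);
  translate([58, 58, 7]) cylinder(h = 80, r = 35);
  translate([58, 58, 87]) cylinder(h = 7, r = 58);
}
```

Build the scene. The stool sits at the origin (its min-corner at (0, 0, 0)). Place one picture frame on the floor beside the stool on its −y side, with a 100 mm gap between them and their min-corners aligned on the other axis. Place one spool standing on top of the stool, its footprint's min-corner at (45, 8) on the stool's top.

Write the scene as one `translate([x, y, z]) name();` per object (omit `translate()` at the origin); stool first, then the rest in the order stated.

stool();
translate([0, -140, 0]) picture_frame();
translate([45, 8, 397]) spool();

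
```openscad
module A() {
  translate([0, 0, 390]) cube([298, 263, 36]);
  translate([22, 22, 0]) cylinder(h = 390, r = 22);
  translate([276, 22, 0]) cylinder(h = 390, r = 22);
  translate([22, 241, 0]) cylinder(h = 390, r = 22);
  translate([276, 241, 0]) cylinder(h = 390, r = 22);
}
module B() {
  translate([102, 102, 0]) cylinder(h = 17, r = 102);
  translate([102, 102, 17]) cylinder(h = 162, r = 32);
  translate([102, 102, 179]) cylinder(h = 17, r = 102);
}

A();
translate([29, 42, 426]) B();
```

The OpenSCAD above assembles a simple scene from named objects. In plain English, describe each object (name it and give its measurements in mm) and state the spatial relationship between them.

A is a simple wooden stool: a rectangular seat 298 mm (x) by 263 mm (y), 36 mm thick, top face at z = 426 mm, on four round legs, each 44 mm in diameter. The legs rest on z = 0, each leg's axis is inset half a diameter from the nearest pair of seat edges (so the leg's bounding box is flush with the corner).

B is a spool: two coaxial disc flanges of radius 102 mm and thickness 17 mm, joined by a core cylinder of radius 32 mm and height 162 mm. The lower flange rests on z = 0 and the three cylinders share a vertical axis.

The spool is on top of the stool.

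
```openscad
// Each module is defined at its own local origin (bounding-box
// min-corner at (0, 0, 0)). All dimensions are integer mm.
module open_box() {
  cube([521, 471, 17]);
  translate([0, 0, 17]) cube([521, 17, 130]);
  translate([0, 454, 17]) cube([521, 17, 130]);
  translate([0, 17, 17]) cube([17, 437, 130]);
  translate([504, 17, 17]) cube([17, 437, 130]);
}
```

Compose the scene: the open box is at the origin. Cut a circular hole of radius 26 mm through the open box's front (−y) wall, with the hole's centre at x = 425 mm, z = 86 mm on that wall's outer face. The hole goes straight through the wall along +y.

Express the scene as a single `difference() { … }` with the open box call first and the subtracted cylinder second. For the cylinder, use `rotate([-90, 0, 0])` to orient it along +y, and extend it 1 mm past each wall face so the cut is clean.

difference() {
  open_box();
  translate([425, -1, 86]) rotate([-90, 0, 0]) cylinder(h = 19, r = 26);
}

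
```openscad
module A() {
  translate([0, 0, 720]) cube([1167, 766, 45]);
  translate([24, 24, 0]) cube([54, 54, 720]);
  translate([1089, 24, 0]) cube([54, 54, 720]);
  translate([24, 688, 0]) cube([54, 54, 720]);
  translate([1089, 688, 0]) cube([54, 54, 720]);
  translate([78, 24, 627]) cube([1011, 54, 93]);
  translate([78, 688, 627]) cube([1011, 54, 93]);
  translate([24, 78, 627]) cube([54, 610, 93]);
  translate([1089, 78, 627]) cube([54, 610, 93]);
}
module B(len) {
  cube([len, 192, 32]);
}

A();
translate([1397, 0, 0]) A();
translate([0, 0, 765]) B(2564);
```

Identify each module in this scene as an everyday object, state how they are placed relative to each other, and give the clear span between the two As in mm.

Second table starts at x = 1397; first ends at x = 1167; clear span = 1397 − 1167 = 230 mm.

A is a table. B is a beam. A beam spans the tops of two tables. The clear span between the two tables is 230 mm.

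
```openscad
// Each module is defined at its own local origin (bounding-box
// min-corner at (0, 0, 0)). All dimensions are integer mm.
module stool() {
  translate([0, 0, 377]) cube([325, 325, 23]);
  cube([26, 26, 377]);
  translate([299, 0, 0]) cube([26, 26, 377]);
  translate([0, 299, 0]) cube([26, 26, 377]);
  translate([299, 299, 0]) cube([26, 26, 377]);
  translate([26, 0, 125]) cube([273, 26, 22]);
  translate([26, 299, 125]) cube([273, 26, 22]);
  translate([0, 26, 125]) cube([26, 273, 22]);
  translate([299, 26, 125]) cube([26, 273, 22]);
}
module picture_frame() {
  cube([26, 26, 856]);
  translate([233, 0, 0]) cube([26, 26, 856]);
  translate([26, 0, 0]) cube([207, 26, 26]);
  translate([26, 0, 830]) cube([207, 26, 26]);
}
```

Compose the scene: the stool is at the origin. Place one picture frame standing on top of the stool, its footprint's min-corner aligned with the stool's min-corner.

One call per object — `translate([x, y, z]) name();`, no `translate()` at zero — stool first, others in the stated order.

stool();
translate([0, 0, 400]) picture_frame();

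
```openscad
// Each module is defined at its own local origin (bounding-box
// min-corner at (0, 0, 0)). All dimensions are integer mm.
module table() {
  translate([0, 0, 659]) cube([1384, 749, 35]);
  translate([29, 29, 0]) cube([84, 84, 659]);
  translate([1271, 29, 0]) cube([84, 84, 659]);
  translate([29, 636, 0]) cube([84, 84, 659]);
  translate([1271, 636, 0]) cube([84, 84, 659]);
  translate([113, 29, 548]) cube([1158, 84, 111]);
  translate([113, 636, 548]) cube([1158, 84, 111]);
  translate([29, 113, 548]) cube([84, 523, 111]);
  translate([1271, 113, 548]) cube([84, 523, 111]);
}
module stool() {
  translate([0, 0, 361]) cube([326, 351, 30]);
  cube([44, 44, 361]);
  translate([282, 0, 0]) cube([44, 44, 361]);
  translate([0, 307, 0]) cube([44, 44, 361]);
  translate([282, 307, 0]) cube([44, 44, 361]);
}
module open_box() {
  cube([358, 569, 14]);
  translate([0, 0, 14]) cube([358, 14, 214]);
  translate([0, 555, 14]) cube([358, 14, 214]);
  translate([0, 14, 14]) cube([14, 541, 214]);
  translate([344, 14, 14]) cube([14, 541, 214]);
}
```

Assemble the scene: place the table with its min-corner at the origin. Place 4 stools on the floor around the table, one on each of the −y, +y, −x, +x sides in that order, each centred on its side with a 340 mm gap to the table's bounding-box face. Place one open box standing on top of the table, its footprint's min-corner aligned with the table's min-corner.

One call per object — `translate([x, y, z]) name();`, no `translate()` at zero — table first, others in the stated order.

table();
translate([529, -691, 0]) stool();
translate([529, 1089, 0]) stool();
translate([-666, 199, 0]) stool();
translate([1724, 199, 0]) stool();
translate([0, 0, 694]) open_box();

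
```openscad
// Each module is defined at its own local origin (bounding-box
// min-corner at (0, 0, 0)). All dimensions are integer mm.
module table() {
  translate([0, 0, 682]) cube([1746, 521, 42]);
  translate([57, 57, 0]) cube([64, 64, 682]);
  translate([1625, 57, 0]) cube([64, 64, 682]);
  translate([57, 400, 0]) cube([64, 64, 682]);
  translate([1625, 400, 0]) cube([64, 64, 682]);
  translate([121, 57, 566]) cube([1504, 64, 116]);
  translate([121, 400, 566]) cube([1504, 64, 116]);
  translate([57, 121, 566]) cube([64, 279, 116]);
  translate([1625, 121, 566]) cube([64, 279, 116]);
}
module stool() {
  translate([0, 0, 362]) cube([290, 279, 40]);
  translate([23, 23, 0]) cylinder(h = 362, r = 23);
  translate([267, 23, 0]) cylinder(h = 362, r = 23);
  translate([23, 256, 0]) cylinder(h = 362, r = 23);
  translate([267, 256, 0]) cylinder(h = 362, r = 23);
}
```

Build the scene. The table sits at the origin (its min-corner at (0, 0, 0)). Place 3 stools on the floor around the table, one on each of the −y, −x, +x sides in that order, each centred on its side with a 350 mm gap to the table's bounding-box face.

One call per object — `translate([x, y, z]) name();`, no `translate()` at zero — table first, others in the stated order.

table();
translate([728, -629, 0]) stool();
translate([-640, 121, 0]) stool();
translate([2096, 121, 0]) stool();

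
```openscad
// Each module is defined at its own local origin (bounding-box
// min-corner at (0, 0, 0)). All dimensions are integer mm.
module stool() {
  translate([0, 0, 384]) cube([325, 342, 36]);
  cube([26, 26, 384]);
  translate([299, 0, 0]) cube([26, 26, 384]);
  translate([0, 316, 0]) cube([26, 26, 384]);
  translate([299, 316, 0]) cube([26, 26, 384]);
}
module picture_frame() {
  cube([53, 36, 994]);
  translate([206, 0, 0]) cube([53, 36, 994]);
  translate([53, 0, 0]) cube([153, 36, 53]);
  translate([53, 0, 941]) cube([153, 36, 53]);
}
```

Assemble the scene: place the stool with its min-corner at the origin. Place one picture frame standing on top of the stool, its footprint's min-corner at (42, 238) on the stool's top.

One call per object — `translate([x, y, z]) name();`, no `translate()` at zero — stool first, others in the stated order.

stool();
translate([42, 238, 420]) picture_frame();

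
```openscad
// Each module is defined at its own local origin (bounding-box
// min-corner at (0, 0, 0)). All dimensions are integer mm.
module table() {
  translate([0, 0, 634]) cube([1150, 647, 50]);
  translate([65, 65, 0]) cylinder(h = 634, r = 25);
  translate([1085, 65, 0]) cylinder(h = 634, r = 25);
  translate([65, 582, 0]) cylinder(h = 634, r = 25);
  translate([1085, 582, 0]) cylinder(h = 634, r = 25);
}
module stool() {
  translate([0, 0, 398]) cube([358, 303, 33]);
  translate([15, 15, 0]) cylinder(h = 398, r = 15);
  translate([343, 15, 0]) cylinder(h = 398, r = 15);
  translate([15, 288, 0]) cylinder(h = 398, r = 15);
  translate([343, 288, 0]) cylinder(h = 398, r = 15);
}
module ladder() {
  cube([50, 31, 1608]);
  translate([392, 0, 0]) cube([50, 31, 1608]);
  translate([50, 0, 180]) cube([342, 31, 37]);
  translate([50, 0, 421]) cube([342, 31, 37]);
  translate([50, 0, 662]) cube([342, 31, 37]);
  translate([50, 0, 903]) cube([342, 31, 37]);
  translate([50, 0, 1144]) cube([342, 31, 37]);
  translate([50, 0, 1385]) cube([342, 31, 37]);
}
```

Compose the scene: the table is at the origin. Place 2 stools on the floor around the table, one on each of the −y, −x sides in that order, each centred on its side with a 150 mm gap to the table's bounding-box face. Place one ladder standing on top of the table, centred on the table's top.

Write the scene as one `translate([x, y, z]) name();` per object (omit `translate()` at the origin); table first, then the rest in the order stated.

table();
translate([396, -453, 0]) stool();
translate([-508, 172, 0]) stool();
translate([354, 308, 684]) ladder();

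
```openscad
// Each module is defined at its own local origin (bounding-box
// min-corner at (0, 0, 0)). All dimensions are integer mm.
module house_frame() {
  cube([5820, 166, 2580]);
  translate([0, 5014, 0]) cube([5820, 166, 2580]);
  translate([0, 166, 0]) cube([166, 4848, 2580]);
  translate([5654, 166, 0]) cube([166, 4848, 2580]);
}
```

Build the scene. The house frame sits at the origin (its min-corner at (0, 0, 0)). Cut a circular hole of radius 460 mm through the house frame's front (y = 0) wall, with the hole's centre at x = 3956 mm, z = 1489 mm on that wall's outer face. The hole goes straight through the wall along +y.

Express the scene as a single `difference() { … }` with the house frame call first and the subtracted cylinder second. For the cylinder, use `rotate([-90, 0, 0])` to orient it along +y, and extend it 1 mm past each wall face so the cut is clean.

difference() {
  house_frame();
  translate([3956, -1, 1489]) rotate([-90, 0, 0]) cylinder(h = 168, r = 460);
}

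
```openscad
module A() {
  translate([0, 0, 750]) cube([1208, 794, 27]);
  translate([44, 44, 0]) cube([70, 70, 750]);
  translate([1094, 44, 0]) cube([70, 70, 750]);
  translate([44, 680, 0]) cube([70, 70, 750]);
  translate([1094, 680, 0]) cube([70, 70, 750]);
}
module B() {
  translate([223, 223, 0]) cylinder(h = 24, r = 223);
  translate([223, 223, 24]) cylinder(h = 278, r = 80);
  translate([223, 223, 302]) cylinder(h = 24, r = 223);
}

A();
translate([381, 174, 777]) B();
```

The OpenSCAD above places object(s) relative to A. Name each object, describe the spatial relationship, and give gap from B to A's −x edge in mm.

The spool's min-x is at 381; the table's min-x is 0; gap = 381 mm.

A is a table. B is a spool. The spool is on top of the table, centred. The gap from the spool to the table's −x edge is 381 mm.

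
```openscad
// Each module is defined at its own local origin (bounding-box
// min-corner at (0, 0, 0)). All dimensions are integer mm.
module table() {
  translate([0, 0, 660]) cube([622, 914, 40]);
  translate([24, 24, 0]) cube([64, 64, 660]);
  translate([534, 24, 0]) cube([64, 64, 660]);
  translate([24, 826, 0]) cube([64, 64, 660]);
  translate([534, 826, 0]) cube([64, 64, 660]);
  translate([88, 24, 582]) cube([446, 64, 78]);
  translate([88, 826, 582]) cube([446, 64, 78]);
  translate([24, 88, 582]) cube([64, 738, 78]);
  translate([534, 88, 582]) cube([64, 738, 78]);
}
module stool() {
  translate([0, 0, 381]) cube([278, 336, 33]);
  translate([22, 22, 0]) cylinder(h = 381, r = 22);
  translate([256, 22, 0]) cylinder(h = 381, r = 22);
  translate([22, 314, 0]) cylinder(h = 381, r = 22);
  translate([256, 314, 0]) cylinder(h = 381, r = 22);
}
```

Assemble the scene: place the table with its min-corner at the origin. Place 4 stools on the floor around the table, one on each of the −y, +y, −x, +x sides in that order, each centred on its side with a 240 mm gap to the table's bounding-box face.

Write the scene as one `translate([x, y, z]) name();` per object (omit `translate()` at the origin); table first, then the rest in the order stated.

table();
translate([172, -576, 0]) stool();
translate([172, 1154, 0]) stool();
translate([-518, 289, 0]) stool();
translate([862, 289, 0]) stool();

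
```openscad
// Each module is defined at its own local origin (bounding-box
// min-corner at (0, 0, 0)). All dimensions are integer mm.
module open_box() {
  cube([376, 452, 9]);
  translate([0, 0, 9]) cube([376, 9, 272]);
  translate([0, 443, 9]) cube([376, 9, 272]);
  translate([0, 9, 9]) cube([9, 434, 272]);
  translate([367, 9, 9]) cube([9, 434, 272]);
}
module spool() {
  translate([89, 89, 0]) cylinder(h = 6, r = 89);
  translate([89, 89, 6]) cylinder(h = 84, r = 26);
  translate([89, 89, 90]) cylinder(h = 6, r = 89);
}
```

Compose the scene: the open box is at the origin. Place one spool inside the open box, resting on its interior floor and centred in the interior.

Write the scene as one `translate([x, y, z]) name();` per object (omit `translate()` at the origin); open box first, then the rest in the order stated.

open_box();
translate([99, 137, 9]) spool();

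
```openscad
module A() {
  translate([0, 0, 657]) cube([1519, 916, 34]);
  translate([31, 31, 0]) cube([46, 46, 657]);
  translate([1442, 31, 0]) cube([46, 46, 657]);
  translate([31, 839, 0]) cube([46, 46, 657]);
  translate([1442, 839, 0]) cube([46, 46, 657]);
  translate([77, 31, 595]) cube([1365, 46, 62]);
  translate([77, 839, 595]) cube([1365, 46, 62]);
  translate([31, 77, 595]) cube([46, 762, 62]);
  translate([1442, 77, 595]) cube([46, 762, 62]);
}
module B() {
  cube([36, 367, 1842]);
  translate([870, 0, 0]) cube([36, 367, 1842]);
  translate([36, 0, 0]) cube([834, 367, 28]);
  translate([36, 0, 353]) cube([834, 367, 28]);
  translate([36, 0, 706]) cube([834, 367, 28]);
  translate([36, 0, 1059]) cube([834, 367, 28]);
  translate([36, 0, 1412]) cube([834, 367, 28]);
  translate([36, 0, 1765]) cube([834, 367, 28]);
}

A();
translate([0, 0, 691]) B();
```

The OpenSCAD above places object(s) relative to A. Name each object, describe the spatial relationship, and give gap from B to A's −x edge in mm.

A is a table. B is a bookshelf. The bookshelf is on top of the table. The gap from the bookshelf to the table's −x edge is 0 mm.

The bookshelf's min-x is at 0; the table's min-x is 0; gap = 0 mm.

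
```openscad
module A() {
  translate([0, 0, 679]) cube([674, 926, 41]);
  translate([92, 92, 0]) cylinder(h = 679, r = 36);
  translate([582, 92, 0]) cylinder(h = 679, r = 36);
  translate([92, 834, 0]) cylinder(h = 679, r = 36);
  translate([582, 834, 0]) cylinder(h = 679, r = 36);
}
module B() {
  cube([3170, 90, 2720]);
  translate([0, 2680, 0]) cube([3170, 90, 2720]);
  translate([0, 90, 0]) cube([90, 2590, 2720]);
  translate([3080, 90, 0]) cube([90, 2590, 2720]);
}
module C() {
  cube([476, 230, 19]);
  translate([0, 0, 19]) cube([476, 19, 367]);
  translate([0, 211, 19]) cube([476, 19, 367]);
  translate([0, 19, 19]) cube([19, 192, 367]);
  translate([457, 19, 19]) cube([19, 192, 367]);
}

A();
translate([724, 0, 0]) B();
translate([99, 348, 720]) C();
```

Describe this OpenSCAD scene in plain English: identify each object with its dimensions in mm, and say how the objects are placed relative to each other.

A is a table: top 674 mm (x) × 926 mm (y), 41 mm thick, upper face at z = 720 mm, on four round legs of 72 mm diameter, each leg's bounding box inset 56 mm from the nearest pair of top edges, running from z = 0 to the bottom of the top.

B is the wall frame of a small rectangular building: four walls, each 2720 mm tall and 90 mm thick, enclosing a footprint 3170 mm (x) by 2770 mm (y) outside-to-outside, with no floor or roof. The front and back walls (the −y and +y sides) span the full width; the two side walls fit between them.

C is an open-topped rectangular box: outside dimensions 476×230×386 mm, with a uniform wall and base thickness of 19 mm. The base is a full 476×230 slab on the floor; four walls sit on top of the base. The front and back walls (the −y and +y sides) span the full width; the two side walls fit between them.

The house frame is on the floor beside the table on its +x side. The open box is on top of the table, centred.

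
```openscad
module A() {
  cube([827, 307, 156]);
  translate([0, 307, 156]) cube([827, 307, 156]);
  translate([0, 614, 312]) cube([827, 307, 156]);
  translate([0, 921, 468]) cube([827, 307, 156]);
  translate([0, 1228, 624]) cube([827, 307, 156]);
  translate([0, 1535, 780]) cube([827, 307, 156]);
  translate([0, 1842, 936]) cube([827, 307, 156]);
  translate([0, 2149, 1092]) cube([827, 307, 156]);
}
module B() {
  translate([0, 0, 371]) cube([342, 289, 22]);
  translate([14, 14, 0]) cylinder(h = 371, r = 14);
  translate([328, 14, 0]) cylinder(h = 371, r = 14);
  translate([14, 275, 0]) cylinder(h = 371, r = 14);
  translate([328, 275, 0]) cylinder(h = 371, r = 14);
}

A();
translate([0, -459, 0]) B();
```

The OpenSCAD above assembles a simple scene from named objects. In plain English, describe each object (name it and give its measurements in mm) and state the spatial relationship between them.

A is a run of 8 identical solid stair steps. Each tread is 827×307 mm and each step block is 156 mm high. Step 1 rests on the floor; step k is offset from step 1 by (k−1)×307 mm in y and (k−1)×156 mm in z.

B is a simple wooden stool: a rectangular seat 342 mm (x) by 289 mm (y), 22 mm thick, top face at z = 393 mm, on four round legs, each 28 mm in diameter. The legs rest on z = 0, each leg's axis is inset half a diameter from the nearest pair of seat edges (so the leg's bounding box is flush with the corner).

The stool is on the floor beside the staircase on its −y side.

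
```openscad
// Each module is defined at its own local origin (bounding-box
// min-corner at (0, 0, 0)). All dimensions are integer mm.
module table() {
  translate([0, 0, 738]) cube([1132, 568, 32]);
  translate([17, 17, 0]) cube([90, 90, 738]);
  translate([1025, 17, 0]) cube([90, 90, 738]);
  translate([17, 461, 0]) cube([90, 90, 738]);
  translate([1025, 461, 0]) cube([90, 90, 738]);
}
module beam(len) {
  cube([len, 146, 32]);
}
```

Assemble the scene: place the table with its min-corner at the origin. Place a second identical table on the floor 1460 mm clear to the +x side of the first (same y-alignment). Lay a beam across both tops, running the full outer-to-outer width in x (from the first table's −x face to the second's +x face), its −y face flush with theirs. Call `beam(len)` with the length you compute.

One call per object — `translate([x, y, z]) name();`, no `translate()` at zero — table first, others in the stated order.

table();
translate([2592, 0, 0]) table();
translate([0, 0, 770]) beam(3724);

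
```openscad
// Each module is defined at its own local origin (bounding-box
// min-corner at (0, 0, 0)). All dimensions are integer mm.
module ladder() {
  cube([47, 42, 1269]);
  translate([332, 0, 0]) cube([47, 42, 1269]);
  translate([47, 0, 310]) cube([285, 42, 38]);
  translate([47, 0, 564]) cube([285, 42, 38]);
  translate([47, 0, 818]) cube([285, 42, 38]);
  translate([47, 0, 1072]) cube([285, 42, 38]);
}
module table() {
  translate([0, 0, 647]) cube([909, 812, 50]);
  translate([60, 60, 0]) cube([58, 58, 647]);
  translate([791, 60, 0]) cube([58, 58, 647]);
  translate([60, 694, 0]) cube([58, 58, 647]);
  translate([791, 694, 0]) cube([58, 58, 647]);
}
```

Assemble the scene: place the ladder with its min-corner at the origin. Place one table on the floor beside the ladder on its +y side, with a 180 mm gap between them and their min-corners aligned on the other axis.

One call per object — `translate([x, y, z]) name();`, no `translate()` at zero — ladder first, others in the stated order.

ladder();
translate([0, 222, 0]) table();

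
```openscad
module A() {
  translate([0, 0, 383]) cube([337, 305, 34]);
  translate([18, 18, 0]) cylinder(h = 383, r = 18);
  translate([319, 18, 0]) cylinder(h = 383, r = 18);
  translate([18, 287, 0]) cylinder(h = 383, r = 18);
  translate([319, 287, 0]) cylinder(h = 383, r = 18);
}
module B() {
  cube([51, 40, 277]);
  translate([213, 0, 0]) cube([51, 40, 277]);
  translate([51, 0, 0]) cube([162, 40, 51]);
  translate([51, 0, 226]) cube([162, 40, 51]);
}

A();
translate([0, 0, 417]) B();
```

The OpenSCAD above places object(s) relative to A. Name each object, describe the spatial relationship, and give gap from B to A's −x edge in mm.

A is a stool. B is a picture frame. The picture frame is on top of the stool. The gap from the picture frame to the stool's −x edge is 0 mm.

The picture frame's min-x is at 0; the stool's min-x is 0; gap = 0 mm.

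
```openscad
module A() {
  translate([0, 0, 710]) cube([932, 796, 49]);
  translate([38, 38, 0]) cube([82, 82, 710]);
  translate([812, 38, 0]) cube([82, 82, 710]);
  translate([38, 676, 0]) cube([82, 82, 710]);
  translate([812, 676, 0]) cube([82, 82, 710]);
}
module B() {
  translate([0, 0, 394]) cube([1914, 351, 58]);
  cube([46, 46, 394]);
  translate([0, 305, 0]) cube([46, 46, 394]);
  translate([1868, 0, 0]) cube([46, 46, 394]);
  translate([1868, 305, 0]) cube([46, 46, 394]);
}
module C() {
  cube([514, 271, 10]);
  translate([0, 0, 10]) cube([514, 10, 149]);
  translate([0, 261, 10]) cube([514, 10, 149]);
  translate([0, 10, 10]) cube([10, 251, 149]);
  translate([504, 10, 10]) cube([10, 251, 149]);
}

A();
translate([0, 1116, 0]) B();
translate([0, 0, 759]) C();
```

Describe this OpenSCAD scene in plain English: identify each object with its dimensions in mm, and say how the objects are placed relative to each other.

A is a table with a 932×796 mm rectangular top, 49 mm thick, top surface at z = 759 mm, supported by four 82×82 mm square legs, each inset 38 mm from the nearest pair of top edges, running from the floor.

B is a bench: a 1914×351 mm seat slab, 58 mm thick, top at z = 452 mm, on four 46×46 mm square legs flush with the seat corners and standing on z = 0.

C is an open storage box with external size 514×271×159 mm and wall thickness 10 mm (the base is also 10 mm thick). The base covers the whole footprint; the four walls stand on the base, with the y-facing walls full-width and the x-facing walls fitting between their inner faces.

The bench is on the floor beside the table on its +y side. The open box is on top of the table.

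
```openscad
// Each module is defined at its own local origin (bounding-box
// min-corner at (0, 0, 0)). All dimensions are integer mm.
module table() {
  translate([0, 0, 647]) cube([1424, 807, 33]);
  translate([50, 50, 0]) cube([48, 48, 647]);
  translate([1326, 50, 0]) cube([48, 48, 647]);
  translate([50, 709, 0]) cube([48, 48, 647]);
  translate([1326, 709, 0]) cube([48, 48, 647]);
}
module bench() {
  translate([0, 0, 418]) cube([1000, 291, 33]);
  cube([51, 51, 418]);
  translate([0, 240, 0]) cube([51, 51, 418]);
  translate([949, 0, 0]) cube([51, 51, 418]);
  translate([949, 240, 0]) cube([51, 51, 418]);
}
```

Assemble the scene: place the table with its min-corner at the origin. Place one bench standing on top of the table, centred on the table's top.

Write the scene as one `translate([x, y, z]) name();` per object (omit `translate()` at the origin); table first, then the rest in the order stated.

table();
translate([212, 258, 680]) bench();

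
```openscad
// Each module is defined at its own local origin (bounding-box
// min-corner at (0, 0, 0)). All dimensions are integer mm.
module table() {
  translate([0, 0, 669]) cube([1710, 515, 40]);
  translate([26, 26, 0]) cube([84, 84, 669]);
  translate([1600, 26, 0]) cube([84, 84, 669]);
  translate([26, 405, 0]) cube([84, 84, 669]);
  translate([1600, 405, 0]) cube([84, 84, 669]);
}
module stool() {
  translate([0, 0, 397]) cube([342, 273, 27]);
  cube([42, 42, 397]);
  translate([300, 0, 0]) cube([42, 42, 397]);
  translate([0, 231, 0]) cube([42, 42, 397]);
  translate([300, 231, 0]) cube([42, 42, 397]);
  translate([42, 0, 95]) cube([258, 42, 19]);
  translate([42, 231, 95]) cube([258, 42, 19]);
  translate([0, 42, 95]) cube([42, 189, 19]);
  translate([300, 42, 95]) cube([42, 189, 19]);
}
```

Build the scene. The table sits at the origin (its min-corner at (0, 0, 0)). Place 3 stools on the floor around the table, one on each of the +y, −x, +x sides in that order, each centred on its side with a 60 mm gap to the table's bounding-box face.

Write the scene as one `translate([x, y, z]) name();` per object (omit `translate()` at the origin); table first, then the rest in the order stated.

table();
translate([684, 575, 0]) stool();
translate([-402, 121, 0]) stool();
translate([1770, 121, 0]) stool();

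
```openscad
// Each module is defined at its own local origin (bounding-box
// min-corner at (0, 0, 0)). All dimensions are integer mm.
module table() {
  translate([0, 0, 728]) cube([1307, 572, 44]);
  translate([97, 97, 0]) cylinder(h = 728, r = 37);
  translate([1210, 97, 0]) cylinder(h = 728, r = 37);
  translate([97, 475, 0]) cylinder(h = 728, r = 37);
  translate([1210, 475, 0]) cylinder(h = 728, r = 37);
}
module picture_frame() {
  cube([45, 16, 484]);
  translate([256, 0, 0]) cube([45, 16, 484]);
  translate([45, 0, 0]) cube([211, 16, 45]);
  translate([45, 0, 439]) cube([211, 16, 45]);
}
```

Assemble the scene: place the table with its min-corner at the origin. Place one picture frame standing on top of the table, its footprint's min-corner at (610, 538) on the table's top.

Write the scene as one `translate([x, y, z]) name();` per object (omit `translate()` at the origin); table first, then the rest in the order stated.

table();
translate([610, 538, 772]) picture_frame();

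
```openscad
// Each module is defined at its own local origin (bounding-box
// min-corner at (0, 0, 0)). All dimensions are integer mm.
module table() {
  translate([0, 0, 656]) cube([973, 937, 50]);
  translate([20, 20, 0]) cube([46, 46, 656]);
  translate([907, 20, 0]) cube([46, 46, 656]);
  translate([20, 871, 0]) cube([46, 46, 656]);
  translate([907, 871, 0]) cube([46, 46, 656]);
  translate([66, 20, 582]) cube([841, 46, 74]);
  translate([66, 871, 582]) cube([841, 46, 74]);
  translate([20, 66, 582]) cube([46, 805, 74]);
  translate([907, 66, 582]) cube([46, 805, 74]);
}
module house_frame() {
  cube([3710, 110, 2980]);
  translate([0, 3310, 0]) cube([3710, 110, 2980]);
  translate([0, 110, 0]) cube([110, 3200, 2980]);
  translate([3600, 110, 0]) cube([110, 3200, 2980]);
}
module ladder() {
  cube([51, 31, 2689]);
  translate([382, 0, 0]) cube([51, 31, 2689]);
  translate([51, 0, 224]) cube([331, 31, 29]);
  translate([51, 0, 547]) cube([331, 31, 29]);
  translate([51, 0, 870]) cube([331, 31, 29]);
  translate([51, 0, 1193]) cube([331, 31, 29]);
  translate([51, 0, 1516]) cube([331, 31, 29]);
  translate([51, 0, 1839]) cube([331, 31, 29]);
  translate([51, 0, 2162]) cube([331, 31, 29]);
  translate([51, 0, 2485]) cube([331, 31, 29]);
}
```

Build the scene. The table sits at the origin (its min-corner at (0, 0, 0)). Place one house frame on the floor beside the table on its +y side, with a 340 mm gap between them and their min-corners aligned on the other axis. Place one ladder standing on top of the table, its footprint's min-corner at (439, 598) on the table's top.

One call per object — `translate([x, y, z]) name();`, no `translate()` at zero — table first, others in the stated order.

table();
translate([0, 1277, 0]) house_frame();
translate([439, 598, 706]) ladder();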